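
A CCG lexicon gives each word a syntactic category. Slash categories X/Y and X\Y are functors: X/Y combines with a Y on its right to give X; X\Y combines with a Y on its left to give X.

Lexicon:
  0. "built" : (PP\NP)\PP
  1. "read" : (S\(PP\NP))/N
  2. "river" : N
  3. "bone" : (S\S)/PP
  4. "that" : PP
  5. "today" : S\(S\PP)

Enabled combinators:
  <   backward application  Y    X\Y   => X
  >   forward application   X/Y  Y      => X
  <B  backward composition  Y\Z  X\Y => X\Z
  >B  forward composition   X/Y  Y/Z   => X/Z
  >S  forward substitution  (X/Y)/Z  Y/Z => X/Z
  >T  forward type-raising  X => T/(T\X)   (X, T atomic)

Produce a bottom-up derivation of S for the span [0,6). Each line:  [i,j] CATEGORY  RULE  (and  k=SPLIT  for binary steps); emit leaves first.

[0,6] S   <
  [0,5] S\PP   <B
    [0,3] S\PP   <B
      [0,1] "built" : (PP\NP)\PP
      [1,3] S\(PP\NP)   >
        [1,2] "read" : (S\(PP\NP))/N
        [2,3] "river" : N
    [3,5] S\S   >
      [3,4] "bone" : (S\S)/PP
      [4,5] "that" : PP
  [5,6] "today" : S\(S\PP)

[0,1] (PP\NP)\PP  lex  "built"
[1,2] (S\(PP\NP))/N  lex  "read"
[2,3] N  lex  "river"
[1,3] S\(PP\NP)  >  k=2
[0,3] S\PP  <B  k=1
[3,4] (S\S)/PP  lex  "bone"
[4,5] PP  lex  "that"
[3,5] S\S  >  k=4
[0,5] S\PP  <B  k=3
[5,6] S\(S\PP)  lex  "today"
[0,6] S  <  k=5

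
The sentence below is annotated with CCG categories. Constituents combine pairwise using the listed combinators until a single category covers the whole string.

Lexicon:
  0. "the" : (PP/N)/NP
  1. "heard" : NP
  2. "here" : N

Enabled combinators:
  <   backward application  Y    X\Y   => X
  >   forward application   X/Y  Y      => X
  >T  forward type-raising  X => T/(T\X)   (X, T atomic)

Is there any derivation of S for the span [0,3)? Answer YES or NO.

NO

(PP/N)/NP NP N
CKY chart[0,3] = {N/(N\PP), NP/(NP\PP), PP, PP/(PP\PP), S/(S\PP)}; S ∉ chart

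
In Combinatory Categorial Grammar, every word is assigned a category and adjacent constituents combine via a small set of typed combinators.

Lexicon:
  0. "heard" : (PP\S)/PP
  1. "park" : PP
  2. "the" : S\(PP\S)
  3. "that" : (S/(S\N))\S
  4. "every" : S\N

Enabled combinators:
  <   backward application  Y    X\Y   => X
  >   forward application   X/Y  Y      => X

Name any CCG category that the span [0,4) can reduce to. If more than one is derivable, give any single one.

S/(S\N)

[0,5] S   >
  [0,4] S/(S\N)   <
    [0,3] S   <
      [0,2] PP\S   >
        [0,1] "heard" : (PP\S)/PP
        [1,2] "park" : PP
      [2,3] "the" : S\(PP\S)
    [3,4] "that" : (S/(S\N))\S
  [4,5] "every" : S\N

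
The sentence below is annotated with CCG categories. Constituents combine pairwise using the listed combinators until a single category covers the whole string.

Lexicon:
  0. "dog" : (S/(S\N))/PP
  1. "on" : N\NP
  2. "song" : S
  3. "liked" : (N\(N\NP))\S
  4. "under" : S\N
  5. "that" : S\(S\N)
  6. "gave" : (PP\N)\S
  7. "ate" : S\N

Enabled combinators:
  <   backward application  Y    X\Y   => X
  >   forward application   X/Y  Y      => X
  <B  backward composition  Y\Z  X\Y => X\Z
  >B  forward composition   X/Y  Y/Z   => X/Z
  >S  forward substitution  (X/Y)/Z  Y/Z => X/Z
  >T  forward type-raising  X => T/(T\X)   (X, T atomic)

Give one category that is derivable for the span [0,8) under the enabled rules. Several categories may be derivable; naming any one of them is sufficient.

[0,8] S   >
  [0,7] S/(S\N)   >
    [0,1] "dog" : (S/(S\N))/PP
    [1,7] PP   <
      [1,4] N   <
        [1,2] "on" : N\NP
        [2,4] N\(N\NP)   <
          [2,3] "song" : S
          [3,4] "liked" : (N\(N\NP))\S
      [4,7] PP\N   <
        [4,6] S   <
          [4,5] "under" : S\N
          [5,6] "that" : S\(S\N)
        [6,7] "gave" : (PP\N)\S
  [7,8] "ate" : S\N

S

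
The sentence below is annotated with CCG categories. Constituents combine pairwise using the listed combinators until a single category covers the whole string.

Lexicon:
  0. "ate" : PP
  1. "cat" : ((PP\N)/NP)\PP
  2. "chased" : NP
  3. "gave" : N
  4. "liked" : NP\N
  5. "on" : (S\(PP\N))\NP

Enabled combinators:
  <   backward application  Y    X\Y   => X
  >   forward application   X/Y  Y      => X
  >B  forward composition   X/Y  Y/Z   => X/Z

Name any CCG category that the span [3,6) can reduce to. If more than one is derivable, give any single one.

[0,6] S   <
  [0,3] PP\N   >
    [0,2] (PP\N)/NP   <
      [0,1] "ate" : PP
      [1,2] "cat" : ((PP\N)/NP)\PP
    [2,3] "chased" : NP
  [3,6] S\(PP\N)   <
    [3,5] NP   <
      [3,4] "gave" : N
      [4,5] "liked" : NP\N
    [5,6] "on" : (S\(PP\N))\NP

S\(PP\N)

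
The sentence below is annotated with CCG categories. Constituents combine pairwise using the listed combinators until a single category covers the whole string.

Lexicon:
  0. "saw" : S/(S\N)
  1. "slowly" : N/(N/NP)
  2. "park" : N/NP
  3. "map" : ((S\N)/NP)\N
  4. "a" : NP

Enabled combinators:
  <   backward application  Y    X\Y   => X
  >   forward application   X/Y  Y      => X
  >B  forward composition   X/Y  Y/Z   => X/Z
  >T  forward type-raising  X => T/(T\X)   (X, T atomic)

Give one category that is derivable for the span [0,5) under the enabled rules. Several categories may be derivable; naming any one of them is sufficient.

[0,5] S   >
  [0,1] "saw" : S/(S\N)
  [1,5] S\N   >
    [1,4] (S\N)/NP   <
      [1,3] N   >
        [1,2] "slowly" : N/(N/NP)
        [2,3] "park" : N/NP
      [3,4] "map" : ((S\N)/NP)\N
    [4,5] "a" : NP

S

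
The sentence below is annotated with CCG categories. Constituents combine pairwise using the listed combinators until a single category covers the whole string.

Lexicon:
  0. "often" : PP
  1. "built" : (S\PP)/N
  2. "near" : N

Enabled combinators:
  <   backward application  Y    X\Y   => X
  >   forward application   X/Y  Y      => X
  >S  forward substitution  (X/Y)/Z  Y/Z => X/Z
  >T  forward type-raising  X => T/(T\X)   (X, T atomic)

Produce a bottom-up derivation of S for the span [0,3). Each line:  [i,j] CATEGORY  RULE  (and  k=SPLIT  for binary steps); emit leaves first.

[0,1] PP  lex  "often"
[1,2] (S\PP)/N  lex  "built"
[2,3] N  lex  "near"
[1,3] S\PP  >  k=2
[0,3] S  <  k=1

[0,3] S   <
  [0,1] "often" : PP
  [1,3] S\PP   >
    [1,2] "built" : (S\PP)/N
    [2,3] "near" : N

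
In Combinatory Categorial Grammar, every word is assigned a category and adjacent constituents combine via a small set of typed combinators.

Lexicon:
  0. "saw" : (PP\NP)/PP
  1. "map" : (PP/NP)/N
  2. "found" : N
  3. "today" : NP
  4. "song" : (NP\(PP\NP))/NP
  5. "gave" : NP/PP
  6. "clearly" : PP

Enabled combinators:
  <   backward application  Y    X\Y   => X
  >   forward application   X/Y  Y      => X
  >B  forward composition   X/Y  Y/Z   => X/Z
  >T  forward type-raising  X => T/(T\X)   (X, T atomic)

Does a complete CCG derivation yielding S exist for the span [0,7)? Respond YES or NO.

(PP\NP)/PP (PP/NP)/N N NP (NP\(PP\NP))/NP NP/PP PP
CKY chart[0,7] = {N/(N\NP), NP, NP/(NP\NP), PP/(PP\NP), S/(S\NP)}; S ∉ chart

NO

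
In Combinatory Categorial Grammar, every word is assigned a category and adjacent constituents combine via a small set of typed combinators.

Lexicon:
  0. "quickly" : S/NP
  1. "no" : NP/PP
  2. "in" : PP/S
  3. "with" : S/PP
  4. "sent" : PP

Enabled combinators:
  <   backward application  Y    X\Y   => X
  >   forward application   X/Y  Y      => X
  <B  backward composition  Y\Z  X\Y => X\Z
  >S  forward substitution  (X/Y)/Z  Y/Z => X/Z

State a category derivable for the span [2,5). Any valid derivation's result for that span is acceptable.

PP

[0,5] S   >
  [0,1] "quickly" : S/NP
  [1,5] NP   >
    [1,2] "no" : NP/PP
    [2,5] PP   >
      [2,3] "in" : PP/S
      [3,5] S   >
        [3,4] "with" : S/PP
        [4,5] "sent" : PP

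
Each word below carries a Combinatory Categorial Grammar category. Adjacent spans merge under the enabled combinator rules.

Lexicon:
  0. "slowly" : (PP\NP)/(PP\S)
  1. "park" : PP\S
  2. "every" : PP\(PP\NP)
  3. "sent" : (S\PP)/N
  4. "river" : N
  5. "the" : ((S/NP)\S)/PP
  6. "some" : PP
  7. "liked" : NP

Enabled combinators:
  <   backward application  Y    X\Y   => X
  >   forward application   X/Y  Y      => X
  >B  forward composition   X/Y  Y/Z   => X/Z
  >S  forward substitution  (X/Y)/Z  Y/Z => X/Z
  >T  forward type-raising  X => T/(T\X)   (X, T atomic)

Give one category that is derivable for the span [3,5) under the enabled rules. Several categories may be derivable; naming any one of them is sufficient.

[0,8] S   >
  [0,7] S/NP   <
    [0,5] S   <
      [0,3] PP   <
        [0,2] PP\NP   >
          [0,1] "slowly" : (PP\NP)/(PP\S)
          [1,2] "park" : PP\S
        [2,3] "every" : PP\(PP\NP)
      [3,5] S\PP   >
        [3,4] "sent" : (S\PP)/N
        [4,5] "river" : N
    [5,7] (S/NP)\S   >
      [5,6] "the" : ((S/NP)\S)/PP
      [6,7] "some" : PP
  [7,8] "liked" : NP

S\PP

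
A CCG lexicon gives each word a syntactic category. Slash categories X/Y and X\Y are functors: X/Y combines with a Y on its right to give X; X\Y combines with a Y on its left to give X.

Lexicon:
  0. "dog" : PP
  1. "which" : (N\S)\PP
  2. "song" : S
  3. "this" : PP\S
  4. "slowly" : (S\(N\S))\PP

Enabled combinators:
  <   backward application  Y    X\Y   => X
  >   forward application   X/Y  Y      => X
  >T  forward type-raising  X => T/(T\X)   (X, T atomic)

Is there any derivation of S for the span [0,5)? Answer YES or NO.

[0,5] S   <
  [0,2] N\S   <
    [0,1] "dog" : PP
    [1,2] "which" : (N\S)\PP
  [2,5] S\(N\S)   <
    [2,4] PP   <
      [2,3] "song" : S
      [3,4] "this" : PP\S
    [4,5] "slowly" : (S\(N\S))\PP

YES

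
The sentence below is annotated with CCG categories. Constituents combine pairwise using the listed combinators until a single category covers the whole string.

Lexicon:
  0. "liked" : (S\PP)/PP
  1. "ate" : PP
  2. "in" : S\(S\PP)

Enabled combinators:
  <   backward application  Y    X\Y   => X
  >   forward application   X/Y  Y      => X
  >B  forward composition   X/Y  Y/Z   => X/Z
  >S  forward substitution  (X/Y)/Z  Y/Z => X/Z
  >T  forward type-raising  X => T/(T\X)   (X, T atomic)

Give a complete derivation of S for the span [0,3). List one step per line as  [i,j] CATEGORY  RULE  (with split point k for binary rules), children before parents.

[0,1] (S\PP)/PP  lex  "liked"
[1,2] PP  lex  "ate"
[0,2] S\PP  >  k=1
[2,3] S\(S\PP)  lex  "in"
[0,3] S  <  k=2

[0,3] S   <
  [0,2] S\PP   >
    [0,1] "liked" : (S\PP)/PP
    [1,2] "ate" : PP
  [2,3] "in" : S\(S\PP)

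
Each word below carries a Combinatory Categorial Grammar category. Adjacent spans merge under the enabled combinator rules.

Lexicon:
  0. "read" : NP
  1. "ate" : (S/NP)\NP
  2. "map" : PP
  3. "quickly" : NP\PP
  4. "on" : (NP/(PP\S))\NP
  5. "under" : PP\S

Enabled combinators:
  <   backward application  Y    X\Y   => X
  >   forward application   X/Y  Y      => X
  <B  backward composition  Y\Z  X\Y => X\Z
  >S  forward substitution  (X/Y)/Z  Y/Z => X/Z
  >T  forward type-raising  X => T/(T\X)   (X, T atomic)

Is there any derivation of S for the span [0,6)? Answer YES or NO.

YES

[0,6] S   >
  [0,2] S/NP   <
    [0,1] "read" : NP
    [1,2] "ate" : (S/NP)\NP
  [2,6] NP   >
    [2,5] NP/(PP\S)   <
      [2,4] NP   >
        [2,3] NP/(NP\PP)   >T
          [2,3] "map" : PP
        [3,4] "quickly" : NP\PP
      [4,5] "on" : (NP/(PP\S))\NP
    [5,6] "under" : PP\S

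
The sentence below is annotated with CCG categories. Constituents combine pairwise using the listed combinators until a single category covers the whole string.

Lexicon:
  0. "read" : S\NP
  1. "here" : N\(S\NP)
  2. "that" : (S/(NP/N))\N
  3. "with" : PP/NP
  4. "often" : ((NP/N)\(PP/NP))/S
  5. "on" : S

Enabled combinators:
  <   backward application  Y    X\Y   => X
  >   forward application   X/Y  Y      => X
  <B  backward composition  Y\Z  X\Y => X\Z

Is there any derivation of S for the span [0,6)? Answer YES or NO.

[0,6] S   >
  [0,3] S/(NP/N)   <
    [0,2] N   <
      [0,1] "read" : S\NP
      [1,2] "here" : N\(S\NP)
    [2,3] "that" : (S/(NP/N))\N
  [3,6] NP/N   <
    [3,4] "with" : PP/NP
    [4,6] (NP/N)\(PP/NP)   >
      [4,5] "often" : ((NP/N)\(PP/NP))/S
      [5,6] "on" : S

YES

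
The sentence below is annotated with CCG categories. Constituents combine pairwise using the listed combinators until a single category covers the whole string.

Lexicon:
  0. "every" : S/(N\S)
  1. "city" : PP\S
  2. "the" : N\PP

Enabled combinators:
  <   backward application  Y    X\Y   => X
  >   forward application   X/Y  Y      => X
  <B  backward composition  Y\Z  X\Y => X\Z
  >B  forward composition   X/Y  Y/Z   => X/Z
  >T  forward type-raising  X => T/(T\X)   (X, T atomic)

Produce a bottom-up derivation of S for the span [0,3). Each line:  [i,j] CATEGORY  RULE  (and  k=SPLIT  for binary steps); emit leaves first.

[0,3] S   >
  [0,1] "every" : S/(N\S)
  [1,3] N\S   <B
    [1,2] "city" : PP\S
    [2,3] "the" : N\PP

[0,1] S/(N\S)  lex  "every"
[1,2] PP\S  lex  "city"
[2,3] N\PP  lex  "the"
[1,3] N\S  <B  k=2
[0,3] S  >  k=1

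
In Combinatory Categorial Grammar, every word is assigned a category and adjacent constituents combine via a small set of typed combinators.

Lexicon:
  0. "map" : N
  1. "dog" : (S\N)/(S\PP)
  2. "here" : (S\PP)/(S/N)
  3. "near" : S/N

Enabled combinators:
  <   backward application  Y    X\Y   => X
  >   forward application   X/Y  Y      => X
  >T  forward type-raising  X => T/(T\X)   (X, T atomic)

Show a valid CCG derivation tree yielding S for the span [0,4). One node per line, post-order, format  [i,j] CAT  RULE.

[0,4] S   <
  [0,1] "map" : N
  [1,4] S\N   >
    [1,2] "dog" : (S\N)/(S\PP)
    [2,4] S\PP   >
      [2,3] "here" : (S\PP)/(S/N)
      [3,4] "near" : S/N

[0,1] N  lex  "map"
[1,2] (S\N)/(S\PP)  lex  "dog"
[2,3] (S\PP)/(S/N)  lex  "here"
[3,4] S/N  lex  "near"
[2,4] S\PP  >  k=3
[1,4] S\N  >  k=2
[0,4] S  <  k=1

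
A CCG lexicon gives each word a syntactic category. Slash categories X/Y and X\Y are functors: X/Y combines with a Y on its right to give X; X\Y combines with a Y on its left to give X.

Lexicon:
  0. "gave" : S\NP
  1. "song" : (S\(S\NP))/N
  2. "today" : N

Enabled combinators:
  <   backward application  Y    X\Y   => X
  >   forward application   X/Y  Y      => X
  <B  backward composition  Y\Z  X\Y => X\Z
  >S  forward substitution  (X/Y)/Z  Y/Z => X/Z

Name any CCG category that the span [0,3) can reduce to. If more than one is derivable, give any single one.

[0,3] S   <
  [0,1] "gave" : S\NP
  [1,3] S\(S\NP)   >
    [1,2] "song" : (S\(S\NP))/N
    [2,3] "today" : N

S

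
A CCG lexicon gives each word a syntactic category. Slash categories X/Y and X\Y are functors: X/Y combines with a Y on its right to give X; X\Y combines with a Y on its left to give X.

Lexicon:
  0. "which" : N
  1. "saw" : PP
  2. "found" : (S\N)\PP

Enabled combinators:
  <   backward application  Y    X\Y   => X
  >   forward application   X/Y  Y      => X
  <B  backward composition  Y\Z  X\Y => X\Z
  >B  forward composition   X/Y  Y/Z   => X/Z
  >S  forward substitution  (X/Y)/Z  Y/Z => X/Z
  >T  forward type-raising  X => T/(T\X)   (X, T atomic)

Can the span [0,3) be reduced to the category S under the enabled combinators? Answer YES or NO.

YES

[0,3] S   >
  [0,1] S/(S\N)   >T
    [0,1] "which" : N
  [1,3] S\N   <
    [1,2] "saw" : PP
    [2,3] "found" : (S\N)\PP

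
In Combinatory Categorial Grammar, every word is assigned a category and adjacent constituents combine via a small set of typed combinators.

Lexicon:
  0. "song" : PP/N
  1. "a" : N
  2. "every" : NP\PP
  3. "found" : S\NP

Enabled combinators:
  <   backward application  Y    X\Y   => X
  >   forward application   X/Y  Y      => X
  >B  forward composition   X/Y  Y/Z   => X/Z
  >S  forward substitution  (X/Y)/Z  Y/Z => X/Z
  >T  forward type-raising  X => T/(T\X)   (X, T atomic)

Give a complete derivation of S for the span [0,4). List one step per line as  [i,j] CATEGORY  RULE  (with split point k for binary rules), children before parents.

[0,1] PP/N  lex  "song"
[1,2] N  lex  "a"
[0,2] PP  >  k=1
[2,3] NP\PP  lex  "every"
[0,3] NP  <  k=2
[3,4] S\NP  lex  "found"
[0,4] S  <  k=3

[0,4] S   <
  [0,3] NP   <
    [0,2] PP   >
      [0,1] "song" : PP/N
      [1,2] "a" : N
    [2,3] "every" : NP\PP
  [3,4] "found" : S\NP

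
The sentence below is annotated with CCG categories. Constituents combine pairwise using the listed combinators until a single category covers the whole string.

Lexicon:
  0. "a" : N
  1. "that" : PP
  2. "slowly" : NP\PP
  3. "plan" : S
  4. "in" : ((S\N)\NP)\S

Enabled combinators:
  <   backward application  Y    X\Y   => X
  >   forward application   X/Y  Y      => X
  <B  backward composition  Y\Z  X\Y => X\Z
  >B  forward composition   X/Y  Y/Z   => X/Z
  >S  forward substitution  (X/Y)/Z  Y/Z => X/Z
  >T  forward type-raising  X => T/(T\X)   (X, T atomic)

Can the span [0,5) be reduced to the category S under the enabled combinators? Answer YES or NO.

YES

[0,5] S   >
  [0,1] S/(S\N)   >T
    [0,1] "a" : N
  [1,5] S\N   <
    [1,3] NP   <
      [1,2] "that" : PP
      [2,3] "slowly" : NP\PP
    [3,5] (S\N)\NP   <
      [3,4] "plan" : S
      [4,5] "in" : ((S\N)\NP)\S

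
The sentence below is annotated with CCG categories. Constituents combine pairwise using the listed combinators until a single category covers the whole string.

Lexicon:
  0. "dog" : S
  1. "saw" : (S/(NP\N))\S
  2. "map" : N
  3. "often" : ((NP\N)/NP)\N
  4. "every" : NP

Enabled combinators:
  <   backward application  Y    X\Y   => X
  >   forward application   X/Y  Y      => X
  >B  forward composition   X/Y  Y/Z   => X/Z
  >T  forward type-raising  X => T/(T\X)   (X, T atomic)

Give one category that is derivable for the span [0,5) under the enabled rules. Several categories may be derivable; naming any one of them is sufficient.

S

[0,5] S   >
  [0,4] S/NP   >B
    [0,2] S/(NP\N)   <
      [0,1] "dog" : S
      [1,2] "saw" : (S/(NP\N))\S
    [2,4] (NP\N)/NP   <
      [2,3] "map" : N
      [3,4] "often" : ((NP\N)/NP)\N
  [4,5] "every" : NP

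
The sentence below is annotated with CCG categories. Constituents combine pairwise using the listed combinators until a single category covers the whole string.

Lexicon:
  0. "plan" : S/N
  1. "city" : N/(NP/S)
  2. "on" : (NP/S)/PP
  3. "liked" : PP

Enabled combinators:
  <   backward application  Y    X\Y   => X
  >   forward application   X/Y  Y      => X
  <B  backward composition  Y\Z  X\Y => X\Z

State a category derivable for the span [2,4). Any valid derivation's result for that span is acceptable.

[0,4] S   >
  [0,1] "plan" : S/N
  [1,4] N   >
    [1,2] "city" : N/(NP/S)
    [2,4] NP/S   >
      [2,3] "on" : (NP/S)/PP
      [3,4] "liked" : PP

NP/S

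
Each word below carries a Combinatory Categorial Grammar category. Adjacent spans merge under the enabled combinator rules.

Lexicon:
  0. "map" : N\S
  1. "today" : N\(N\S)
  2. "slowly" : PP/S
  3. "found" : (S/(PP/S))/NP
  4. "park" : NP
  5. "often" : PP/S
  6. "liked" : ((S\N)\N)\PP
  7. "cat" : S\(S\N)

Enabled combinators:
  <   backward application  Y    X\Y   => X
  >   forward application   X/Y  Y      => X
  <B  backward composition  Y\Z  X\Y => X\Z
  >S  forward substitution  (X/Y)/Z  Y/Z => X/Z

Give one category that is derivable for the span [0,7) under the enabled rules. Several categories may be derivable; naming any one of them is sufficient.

S\N

[0,8] S   <
  [0,7] S\N   <
    [0,2] N   <
      [0,1] "map" : N\S
      [1,2] "today" : N\(N\S)
    [2,7] (S\N)\N   <
      [2,6] PP   >
        [2,3] "slowly" : PP/S
        [3,6] S   >
          [3,5] S/(PP/S)   >
            [3,4] "found" : (S/(PP/S))/NP
            [4,5] "park" : NP
          [5,6] "often" : PP/S
      [6,7] "liked" : ((S\N)\N)\PP
  [7,8] "cat" : S\(S\N)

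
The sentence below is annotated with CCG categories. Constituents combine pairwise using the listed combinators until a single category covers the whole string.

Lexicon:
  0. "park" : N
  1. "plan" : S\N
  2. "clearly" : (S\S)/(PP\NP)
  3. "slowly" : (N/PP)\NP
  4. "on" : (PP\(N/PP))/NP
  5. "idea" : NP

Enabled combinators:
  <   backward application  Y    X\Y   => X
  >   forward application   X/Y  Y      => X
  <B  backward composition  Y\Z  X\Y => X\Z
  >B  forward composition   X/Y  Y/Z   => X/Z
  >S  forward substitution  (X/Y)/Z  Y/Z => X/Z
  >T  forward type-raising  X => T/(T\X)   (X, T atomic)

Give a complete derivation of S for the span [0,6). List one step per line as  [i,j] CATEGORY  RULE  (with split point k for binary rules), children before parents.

[0,6] S   <
  [0,1] "park" : N
  [1,6] S\N   <B
    [1,2] "plan" : S\N
    [2,6] S\S   >
      [2,3] "clearly" : (S\S)/(PP\NP)
      [3,6] PP\NP   <B
        [3,4] "slowly" : (N/PP)\NP
        [4,6] PP\(N/PP)   >
          [4,5] "on" : (PP\(N/PP))/NP
          [5,6] "idea" : NP

[0,1] N  lex  "park"
[1,2] S\N  lex  "plan"
[2,3] (S\S)/(PP\NP)  lex  "clearly"
[3,4] (N/PP)\NP  lex  "slowly"
[4,5] (PP\(N/PP))/NP  lex  "on"
[5,6] NP  lex  "idea"
[4,6] PP\(N/PP)  >  k=5
[3,6] PP\NP  <B  k=4
[2,6] S\S  >  k=3
[1,6] S\N  <B  k=2
[0,6] S  <  k=1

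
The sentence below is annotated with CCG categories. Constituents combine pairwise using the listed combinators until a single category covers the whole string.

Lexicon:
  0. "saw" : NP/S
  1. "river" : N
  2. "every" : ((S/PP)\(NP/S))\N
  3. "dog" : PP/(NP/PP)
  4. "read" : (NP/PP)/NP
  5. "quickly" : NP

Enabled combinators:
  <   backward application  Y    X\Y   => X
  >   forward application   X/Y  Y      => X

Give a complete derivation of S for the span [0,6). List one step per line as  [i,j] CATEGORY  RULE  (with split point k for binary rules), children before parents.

[0,6] S   >
  [0,3] S/PP   <
    [0,1] "saw" : NP/S
    [1,3] (S/PP)\(NP/S)   <
      [1,2] "river" : N
      [2,3] "every" : ((S/PP)\(NP/S))\N
  [3,6] PP   >
    [3,4] "dog" : PP/(NP/PP)
    [4,6] NP/PP   >
      [4,5] "read" : (NP/PP)/NP
      [5,6] "quickly" : NP

[0,1] NP/S  lex  "saw"
[1,2] N  lex  "river"
[2,3] ((S/PP)\(NP/S))\N  lex  "every"
[1,3] (S/PP)\(NP/S)  <  k=2
[0,3] S/PP  <  k=1
[3,4] PP/(NP/PP)  lex  "dog"
[4,5] (NP/PP)/NP  lex  "read"
[5,6] NP  lex  "quickly"
[4,6] NP/PP  >  k=5
[3,6] PP  >  k=4
[0,6] S  >  k=3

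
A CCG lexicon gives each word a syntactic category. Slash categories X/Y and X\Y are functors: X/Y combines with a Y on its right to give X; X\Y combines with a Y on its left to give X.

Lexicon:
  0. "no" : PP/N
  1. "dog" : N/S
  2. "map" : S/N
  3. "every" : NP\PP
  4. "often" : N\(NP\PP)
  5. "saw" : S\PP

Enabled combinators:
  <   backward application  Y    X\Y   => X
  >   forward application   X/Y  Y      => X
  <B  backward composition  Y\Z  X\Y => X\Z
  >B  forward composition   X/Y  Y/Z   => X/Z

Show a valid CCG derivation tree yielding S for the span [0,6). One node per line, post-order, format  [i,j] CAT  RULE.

[0,6] S   <
  [0,5] PP   >
    [0,3] PP/N   >B
      [0,1] "no" : PP/N
      [1,3] N/N   >B
        [1,2] "dog" : N/S
        [2,3] "map" : S/N
    [3,5] N   <
      [3,4] "every" : NP\PP
      [4,5] "often" : N\(NP\PP)
  [5,6] "saw" : S\PP

[0,1] PP/N  lex  "no"
[1,2] N/S  lex  "dog"
[2,3] S/N  lex  "map"
[1,3] N/N  >B  k=2
[0,3] PP/N  >B  k=1
[3,4] NP\PP  lex  "every"
[4,5] N\(NP\PP)  lex  "often"
[3,5] N  <  k=4
[0,5] PP  >  k=3
[5,6] S\PP  lex  "saw"
[0,6] S  <  k=5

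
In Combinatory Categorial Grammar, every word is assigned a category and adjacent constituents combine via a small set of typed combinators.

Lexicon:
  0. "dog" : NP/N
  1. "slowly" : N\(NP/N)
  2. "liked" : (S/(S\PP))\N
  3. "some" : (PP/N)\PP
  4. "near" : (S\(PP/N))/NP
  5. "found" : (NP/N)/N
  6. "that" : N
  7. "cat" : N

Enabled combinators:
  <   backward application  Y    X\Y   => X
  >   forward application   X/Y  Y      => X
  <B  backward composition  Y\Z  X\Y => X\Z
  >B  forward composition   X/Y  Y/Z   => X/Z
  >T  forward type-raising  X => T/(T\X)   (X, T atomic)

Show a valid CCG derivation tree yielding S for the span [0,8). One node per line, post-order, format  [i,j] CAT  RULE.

[0,8] S   >
  [0,3] S/(S\PP)   <
    [0,2] N   <
      [0,1] "dog" : NP/N
      [1,2] "slowly" : N\(NP/N)
    [2,3] "liked" : (S/(S\PP))\N
  [3,8] S\PP   <B
    [3,4] "some" : (PP/N)\PP
    [4,8] S\(PP/N)   >
      [4,5] "near" : (S\(PP/N))/NP
      [5,8] NP   >
        [5,7] NP/N   >
          [5,6] "found" : (NP/N)/N
          [6,7] "that" : N
        [7,8] "cat" : N

[0,1] NP/N  lex  "dog"
[1,2] N\(NP/N)  lex  "slowly"
[0,2] N  <  k=1
[2,3] (S/(S\PP))\N  lex  "liked"
[0,3] S/(S\PP)  <  k=2
[3,4] (PP/N)\PP  lex  "some"
[4,5] (S\(PP/N))/NP  lex  "near"
[5,6] (NP/N)/N  lex  "found"
[6,7] N  lex  "that"
[5,7] NP/N  >  k=6
[7,8] N  lex  "cat"
[5,8] NP  >  k=7
[4,8] S\(PP/N)  >  k=5
[3,8] S\PP  <B  k=4
[0,8] S  >  k=3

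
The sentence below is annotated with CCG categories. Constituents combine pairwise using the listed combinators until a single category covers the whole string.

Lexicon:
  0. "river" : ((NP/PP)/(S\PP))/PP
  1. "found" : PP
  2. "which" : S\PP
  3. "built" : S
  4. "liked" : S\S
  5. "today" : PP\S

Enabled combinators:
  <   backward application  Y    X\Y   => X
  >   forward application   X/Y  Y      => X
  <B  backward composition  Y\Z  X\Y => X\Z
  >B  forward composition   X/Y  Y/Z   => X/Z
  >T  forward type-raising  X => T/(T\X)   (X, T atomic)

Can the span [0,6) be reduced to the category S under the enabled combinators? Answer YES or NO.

NO

((NP/PP)/(S\PP))/PP PP S\PP S S\S PP\S
CKY chart[0,6] = {N/(N\NP), NP, NP/(NP\NP), NP/(PP\PP), PP/(PP\NP), S/(S\NP)}; S ∉ chart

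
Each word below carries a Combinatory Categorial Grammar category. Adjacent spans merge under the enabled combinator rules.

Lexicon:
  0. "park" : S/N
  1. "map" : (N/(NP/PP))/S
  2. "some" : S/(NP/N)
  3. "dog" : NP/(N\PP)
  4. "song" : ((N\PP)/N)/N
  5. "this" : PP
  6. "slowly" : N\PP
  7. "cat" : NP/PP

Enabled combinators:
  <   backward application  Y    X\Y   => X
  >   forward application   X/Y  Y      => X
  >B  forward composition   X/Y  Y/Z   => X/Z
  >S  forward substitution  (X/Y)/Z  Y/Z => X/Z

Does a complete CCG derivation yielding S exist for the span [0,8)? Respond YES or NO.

YES

[0,8] S   >
  [0,1] "park" : S/N
  [1,8] N   >
    [1,7] N/(NP/PP)   >
      [1,2] "map" : (N/(NP/PP))/S
      [2,7] S   >
        [2,3] "some" : S/(NP/N)
        [3,7] NP/N   >B
          [3,4] "dog" : NP/(N\PP)
          [4,7] (N\PP)/N   >
            [4,5] "song" : ((N\PP)/N)/N
            [5,7] N   <
              [5,6] "this" : PP
              [6,7] "slowly" : N\PP
    [7,8] "cat" : NP/PP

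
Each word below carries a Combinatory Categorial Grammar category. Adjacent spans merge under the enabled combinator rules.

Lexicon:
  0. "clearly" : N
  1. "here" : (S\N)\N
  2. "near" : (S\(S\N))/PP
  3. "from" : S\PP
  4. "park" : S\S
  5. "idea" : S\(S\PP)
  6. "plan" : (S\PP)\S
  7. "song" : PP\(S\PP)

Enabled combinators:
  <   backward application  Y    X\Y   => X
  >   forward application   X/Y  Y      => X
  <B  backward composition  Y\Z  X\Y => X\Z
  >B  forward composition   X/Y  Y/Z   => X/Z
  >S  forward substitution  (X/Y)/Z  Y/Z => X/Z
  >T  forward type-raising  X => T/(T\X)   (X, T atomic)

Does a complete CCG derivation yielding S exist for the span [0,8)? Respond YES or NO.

[0,8] S   <
  [0,2] S\N   <
    [0,1] "clearly" : N
    [1,2] "here" : (S\N)\N
  [2,8] S\(S\N)   >
    [2,3] "near" : (S\(S\N))/PP
    [3,8] PP   <
      [3,6] S   <
        [3,5] S\PP   <B
          [3,4] "from" : S\PP
          [4,5] "park" : S\S
        [5,6] "idea" : S\(S\PP)
      [6,8] PP\S   <B
        [6,7] "plan" : (S\PP)\S
        [7,8] "song" : PP\(S\PP)

YES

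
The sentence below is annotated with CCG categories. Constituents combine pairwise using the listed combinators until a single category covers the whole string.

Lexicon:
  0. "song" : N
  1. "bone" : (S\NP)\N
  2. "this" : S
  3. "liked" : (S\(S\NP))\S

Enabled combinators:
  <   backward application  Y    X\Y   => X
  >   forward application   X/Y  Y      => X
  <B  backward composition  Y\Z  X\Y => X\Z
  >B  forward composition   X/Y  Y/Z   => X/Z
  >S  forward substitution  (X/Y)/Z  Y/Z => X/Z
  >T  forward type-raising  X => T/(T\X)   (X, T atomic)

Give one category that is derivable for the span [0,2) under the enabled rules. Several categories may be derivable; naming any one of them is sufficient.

S\NP

[0,4] S   <
  [0,2] S\NP   <
    [0,1] "song" : N
    [1,2] "bone" : (S\NP)\N
  [2,4] S\(S\NP)   <
    [2,3] "this" : S
    [3,4] "liked" : (S\(S\NP))\S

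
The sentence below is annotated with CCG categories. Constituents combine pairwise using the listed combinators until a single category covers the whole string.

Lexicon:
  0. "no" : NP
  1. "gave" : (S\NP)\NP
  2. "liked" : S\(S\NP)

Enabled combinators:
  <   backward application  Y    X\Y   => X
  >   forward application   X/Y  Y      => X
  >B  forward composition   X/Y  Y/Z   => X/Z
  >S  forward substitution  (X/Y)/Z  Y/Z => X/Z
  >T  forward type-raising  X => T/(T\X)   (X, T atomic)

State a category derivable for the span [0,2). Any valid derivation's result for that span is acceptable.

[0,3] S   <
  [0,2] S\NP   <
    [0,1] "no" : NP
    [1,2] "gave" : (S\NP)\NP
  [2,3] "liked" : S\(S\NP)

S\NP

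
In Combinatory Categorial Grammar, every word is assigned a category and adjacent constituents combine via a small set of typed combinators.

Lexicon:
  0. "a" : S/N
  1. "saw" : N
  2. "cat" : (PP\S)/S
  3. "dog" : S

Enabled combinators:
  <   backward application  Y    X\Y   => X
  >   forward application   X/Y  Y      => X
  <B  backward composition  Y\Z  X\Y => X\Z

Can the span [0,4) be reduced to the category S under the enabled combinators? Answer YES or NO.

NO

S/N N (PP\S)/S S
CKY chart[0,4] = {PP}; S ∉ chart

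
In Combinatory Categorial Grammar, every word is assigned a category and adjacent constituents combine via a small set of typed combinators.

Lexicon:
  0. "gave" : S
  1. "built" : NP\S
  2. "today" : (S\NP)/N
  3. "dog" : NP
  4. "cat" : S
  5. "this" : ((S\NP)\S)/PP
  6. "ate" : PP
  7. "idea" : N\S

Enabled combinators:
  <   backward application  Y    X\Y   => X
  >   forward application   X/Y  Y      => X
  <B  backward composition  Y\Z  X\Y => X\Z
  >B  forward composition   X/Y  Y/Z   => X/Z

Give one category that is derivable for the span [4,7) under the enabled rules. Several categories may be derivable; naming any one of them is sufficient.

S\NP

[0,8] S   <
  [0,2] NP   <
    [0,1] "gave" : S
    [1,2] "built" : NP\S
  [2,8] S\NP   >
    [2,3] "today" : (S\NP)/N
    [3,8] N   <
      [3,4] "dog" : NP
      [4,8] N\NP   <B
        [4,7] S\NP   <
          [4,5] "cat" : S
          [5,7] (S\NP)\S   >
            [5,6] "this" : ((S\NP)\S)/PP
            [6,7] "ate" : PP
        [7,8] "idea" : N\S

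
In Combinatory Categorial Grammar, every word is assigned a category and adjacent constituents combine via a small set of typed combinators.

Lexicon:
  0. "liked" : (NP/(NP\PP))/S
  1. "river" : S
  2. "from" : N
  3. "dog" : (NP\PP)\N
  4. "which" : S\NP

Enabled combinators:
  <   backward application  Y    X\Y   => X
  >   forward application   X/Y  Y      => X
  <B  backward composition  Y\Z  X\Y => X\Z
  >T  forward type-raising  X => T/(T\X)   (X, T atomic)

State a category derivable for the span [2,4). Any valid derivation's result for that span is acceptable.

NP\PP

[0,5] S   <
  [0,4] NP   >
    [0,2] NP/(NP\PP)   >
      [0,1] "liked" : (NP/(NP\PP))/S
      [1,2] "river" : S
    [2,4] NP\PP   <
      [2,3] "from" : N
      [3,4] "dog" : (NP\PP)\N
  [4,5] "which" : S\NP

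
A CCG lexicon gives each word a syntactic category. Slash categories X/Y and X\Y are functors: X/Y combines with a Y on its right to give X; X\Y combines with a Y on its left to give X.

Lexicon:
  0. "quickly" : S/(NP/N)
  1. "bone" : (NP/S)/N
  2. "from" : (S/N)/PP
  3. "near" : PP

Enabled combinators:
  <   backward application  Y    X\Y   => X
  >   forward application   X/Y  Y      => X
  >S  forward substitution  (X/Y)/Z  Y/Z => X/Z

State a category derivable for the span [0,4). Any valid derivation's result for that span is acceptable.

[0,4] S   >
  [0,1] "quickly" : S/(NP/N)
  [1,4] NP/N   >S
    [1,2] "bone" : (NP/S)/N
    [2,4] S/N   >
      [2,3] "from" : (S/N)/PP
      [3,4] "near" : PP

S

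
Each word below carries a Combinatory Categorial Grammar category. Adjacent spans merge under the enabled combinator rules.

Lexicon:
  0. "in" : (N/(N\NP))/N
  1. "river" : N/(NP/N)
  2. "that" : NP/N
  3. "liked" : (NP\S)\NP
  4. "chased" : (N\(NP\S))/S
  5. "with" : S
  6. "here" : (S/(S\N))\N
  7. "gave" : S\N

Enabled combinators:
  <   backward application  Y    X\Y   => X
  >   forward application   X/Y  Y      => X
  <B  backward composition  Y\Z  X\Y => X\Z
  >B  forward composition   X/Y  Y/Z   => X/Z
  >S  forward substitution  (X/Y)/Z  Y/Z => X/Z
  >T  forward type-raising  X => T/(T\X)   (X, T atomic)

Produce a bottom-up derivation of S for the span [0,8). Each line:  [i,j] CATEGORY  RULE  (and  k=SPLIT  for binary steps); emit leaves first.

[0,8] S   >
  [0,7] S/(S\N)   <
    [0,6] N   >
      [0,3] N/(N\NP)   >
        [0,1] "in" : (N/(N\NP))/N
        [1,3] N   >
          [1,2] "river" : N/(NP/N)
          [2,3] "that" : NP/N
      [3,6] N\NP   <B
        [3,4] "liked" : (NP\S)\NP
        [4,6] N\(NP\S)   >
          [4,5] "chased" : (N\(NP\S))/S
          [5,6] "with" : S
    [6,7] "here" : (S/(S\N))\N
  [7,8] "gave" : S\N

[0,1] (N/(N\NP))/N  lex  "in"
[1,2] N/(NP/N)  lex  "river"
[2,3] NP/N  lex  "that"
[1,3] N  >  k=2
[0,3] N/(N\NP)  >  k=1
[3,4] (NP\S)\NP  lex  "liked"
[4,5] (N\(NP\S))/S  lex  "chased"
[5,6] S  lex  "with"
[4,6] N\(NP\S)  >  k=5
[3,6] N\NP  <B  k=4
[0,6] N  >  k=3
[6,7] (S/(S\N))\N  lex  "here"
[0,7] S/(S\N)  <  k=6
[7,8] S\N  lex  "gave"
[0,8] S  >  k=7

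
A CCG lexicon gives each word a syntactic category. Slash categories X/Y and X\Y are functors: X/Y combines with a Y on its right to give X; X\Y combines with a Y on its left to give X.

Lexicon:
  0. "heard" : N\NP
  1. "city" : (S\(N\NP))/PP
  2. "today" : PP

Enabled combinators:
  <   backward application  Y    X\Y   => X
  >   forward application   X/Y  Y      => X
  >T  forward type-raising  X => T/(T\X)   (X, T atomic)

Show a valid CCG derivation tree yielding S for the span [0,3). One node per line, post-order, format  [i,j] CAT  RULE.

[0,3] S   <
  [0,1] "heard" : N\NP
  [1,3] S\(N\NP)   >
    [1,2] "city" : (S\(N\NP))/PP
    [2,3] "today" : PP

[0,1] N\NP  lex  "heard"
[1,2] (S\(N\NP))/PP  lex  "city"
[2,3] PP  lex  "today"
[1,3] S\(N\NP)  >  k=2
[0,3] S  <  k=1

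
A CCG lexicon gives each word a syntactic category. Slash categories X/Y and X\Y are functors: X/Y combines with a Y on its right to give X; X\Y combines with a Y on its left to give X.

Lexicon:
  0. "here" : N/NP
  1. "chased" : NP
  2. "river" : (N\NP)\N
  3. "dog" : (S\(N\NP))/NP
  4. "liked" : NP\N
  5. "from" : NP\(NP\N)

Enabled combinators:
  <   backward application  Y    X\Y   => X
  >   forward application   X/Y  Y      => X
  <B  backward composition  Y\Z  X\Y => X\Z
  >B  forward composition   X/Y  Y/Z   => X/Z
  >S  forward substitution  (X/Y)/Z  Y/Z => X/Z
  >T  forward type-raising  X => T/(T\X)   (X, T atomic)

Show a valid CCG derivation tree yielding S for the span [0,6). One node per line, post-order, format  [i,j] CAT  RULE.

[0,6] S   <
  [0,3] N\NP   <
    [0,2] N   >
      [0,1] "here" : N/NP
      [1,2] "chased" : NP
    [2,3] "river" : (N\NP)\N
  [3,6] S\(N\NP)   >
    [3,4] "dog" : (S\(N\NP))/NP
    [4,6] NP   <
      [4,5] "liked" : NP\N
      [5,6] "from" : NP\(NP\N)

[0,1] N/NP  lex  "here"
[1,2] NP  lex  "chased"
[0,2] N  >  k=1
[2,3] (N\NP)\N  lex  "river"
[0,3] N\NP  <  k=2
[3,4] (S\(N\NP))/NP  lex  "dog"
[4,5] NP\N  lex  "liked"
[5,6] NP\(NP\N)  lex  "from"
[4,6] NP  <  k=5
[3,6] S\(N\NP)  >  k=4
[0,6] S  <  k=3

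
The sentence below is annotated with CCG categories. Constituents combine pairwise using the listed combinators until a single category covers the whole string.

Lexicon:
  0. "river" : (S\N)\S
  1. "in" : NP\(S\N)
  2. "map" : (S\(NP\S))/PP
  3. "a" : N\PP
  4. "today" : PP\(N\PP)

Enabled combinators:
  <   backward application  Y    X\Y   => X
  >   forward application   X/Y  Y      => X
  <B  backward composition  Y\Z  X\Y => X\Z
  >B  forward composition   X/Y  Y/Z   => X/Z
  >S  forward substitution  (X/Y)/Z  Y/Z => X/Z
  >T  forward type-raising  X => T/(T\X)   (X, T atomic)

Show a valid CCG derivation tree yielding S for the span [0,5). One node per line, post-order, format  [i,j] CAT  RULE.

[0,5] S   <
  [0,2] NP\S   <B
    [0,1] "river" : (S\N)\S
    [1,2] "in" : NP\(S\N)
  [2,5] S\(NP\S)   >
    [2,3] "map" : (S\(NP\S))/PP
    [3,5] PP   <
      [3,4] "a" : N\PP
      [4,5] "today" : PP\(N\PP)

[0,1] (S\N)\S  lex  "river"
[1,2] NP\(S\N)  lex  "in"
[0,2] NP\S  <B  k=1
[2,3] (S\(NP\S))/PP  lex  "map"
[3,4] N\PP  lex  "a"
[4,5] PP\(N\PP)  lex  "today"
[3,5] PP  <  k=4
[2,5] S\(NP\S)  >  k=3
[0,5] S  <  k=2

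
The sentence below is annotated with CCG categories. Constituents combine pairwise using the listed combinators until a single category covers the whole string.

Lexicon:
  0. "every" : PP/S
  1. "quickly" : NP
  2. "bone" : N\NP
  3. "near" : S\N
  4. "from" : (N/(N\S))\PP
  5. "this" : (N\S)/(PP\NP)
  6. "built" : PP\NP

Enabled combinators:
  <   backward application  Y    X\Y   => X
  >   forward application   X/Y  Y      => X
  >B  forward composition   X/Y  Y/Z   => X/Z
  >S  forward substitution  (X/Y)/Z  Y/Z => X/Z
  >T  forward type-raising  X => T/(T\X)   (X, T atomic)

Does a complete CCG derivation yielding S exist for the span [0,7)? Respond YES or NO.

NO

PP/S NP N\NP S\N (N/(N\S))\PP (N\S)/(PP\NP) PP\NP
CKY chart[0,7] = {N, N/(N\N), NP/(NP\N), PP/(PP\N), S/(S\N)}; S ∉ chart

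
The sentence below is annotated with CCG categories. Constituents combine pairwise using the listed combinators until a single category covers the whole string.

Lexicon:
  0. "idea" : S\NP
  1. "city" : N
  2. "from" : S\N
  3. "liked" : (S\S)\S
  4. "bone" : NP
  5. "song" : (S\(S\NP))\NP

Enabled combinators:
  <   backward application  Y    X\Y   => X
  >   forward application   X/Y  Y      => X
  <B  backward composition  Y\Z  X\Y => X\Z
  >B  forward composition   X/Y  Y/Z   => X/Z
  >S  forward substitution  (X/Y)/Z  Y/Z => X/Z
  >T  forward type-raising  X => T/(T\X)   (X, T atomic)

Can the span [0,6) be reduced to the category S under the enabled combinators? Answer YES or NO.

YES

[0,6] S   <
  [0,4] S\NP   <B
    [0,1] "idea" : S\NP
    [1,4] S\S   <
      [1,3] S   >
        [1,2] S/(S\N)   >T
          [1,2] "city" : N
        [2,3] "from" : S\N
      [3,4] "liked" : (S\S)\S
  [4,6] S\(S\NP)   <
    [4,5] "bone" : NP
    [5,6] "song" : (S\(S\NP))\NP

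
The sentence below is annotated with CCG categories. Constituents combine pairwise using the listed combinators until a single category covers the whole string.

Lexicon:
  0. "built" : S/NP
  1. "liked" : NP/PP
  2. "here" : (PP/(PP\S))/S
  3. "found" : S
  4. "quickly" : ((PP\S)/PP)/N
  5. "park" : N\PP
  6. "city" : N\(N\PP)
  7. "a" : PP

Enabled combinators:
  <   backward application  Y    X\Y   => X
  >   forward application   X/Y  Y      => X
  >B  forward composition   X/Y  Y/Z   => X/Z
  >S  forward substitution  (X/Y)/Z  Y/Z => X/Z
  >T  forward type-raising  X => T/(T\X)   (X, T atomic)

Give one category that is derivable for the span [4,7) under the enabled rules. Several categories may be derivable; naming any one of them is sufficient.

[0,8] S   >
  [0,2] S/PP   >B
    [0,1] "built" : S/NP
    [1,2] "liked" : NP/PP
  [2,8] PP   >
    [2,4] PP/(PP\S)   >
      [2,3] "here" : (PP/(PP\S))/S
      [3,4] "found" : S
    [4,8] PP\S   >
      [4,7] (PP\S)/PP   >
        [4,5] "quickly" : ((PP\S)/PP)/N
        [5,7] N   <
          [5,6] "park" : N\PP
          [6,7] "city" : N\(N\PP)
      [7,8] "a" : PP

(PP\S)/PP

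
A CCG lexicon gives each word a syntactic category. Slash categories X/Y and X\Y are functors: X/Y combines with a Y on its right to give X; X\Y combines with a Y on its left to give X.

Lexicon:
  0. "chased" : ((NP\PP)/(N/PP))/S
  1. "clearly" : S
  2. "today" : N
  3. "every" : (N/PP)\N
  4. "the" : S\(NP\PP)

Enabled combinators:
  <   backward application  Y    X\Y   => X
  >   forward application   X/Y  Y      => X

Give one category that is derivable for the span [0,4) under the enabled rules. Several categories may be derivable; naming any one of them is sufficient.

[0,5] S   <
  [0,4] NP\PP   >
    [0,2] (NP\PP)/(N/PP)   >
      [0,1] "chased" : ((NP\PP)/(N/PP))/S
      [1,2] "clearly" : S
    [2,4] N/PP   <
      [2,3] "today" : N
      [3,4] "every" : (N/PP)\N
  [4,5] "the" : S\(NP\PP)

NP\PP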